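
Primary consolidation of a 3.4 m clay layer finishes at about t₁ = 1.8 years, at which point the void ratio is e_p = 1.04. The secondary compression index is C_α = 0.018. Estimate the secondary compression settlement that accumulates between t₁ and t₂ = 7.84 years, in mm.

S_s ≈ 19.2 mm

Secondary compression: S_s = C_α·H/(1+e_p)·log₁₀(t₂/t₁)
S_s = 0.018×3.4/(1+1.04)×log₁₀(7.84/1.8)
    = 0.03 × 0.639 = 0.01917 m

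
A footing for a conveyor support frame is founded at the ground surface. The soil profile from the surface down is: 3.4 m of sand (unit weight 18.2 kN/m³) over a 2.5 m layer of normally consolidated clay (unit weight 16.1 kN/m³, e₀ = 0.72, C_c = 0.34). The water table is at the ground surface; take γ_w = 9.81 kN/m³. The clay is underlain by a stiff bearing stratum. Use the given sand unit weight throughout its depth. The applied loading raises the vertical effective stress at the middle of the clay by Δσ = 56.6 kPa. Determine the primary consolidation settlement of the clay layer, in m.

S_c ≈ 0.201 m

Mid-depth of clay below the ground surface: z = 3.4 + 2.5/2 = 4.65 m.
Total vertical stress at mid-clay: σ_v = 18.2×3.4 + 16.1×1.25 = 82.005 kPa.
Pore pressure: u = 9.81×(4.65 − 0) = 45.617 kPa.
Initial effective stress: σ'_0 = σ_v − u = 82.005 − 45.617 = 36.388 kPa.
Final effective stress: σ'_f = σ'_0 + Δσ = 36.388 + 56.6 = 92.988 kPa.
Normally consolidated clay, so the full stress increment lies on the virgin compression line:
S_c = C_c·H/(1+e₀)·log₁₀(σ'_f/σ'_0) = 0.34×2.5/(1+0.72)×log₁₀(92.988/36.388)
    = 0.49419 × 0.40747 = 0.2014 m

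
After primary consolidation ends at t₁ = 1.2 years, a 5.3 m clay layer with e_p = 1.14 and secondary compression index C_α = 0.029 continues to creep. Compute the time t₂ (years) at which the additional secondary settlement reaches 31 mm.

t₂ ≈ 3.24 years

S_s = C_α·H/(1+e_p)·log₁₀(t₂/t₁) ⇒ log₁₀(t₂/t₁) = S_s·(1+e_p)/(C_α·H).
log₁₀(t₂/t₁) = 0.031 × (1+1.14) / (0.029×5.3) = 0.4316
t₂ = t₁ × 10^0.4316 = 1.2 × 2.702 = 3.242 years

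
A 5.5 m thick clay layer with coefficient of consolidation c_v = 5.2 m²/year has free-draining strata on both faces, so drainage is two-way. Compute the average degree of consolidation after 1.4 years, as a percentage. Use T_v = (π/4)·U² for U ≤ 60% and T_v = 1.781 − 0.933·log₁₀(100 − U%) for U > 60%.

Drainage path length: H_d = H/2 = 2.75 m (double drainage).
T_v = c_v·t/H_d² = 5.2×1.4/2.75² = 0.96264.
T_v = 0.96264 corresponds to the U > 60% branch:
U = 1 − 10^((1.781 − T_v)/0.933)/100 = 0.9246

U ≈ 92.5 %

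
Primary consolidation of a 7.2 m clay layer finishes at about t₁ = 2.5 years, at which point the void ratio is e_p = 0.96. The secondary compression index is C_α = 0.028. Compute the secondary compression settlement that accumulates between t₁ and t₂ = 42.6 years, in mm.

Secondary compression: S_s = C_α·H/(1+e_p)·log₁₀(t₂/t₁)
S_s = 0.028×7.2/(1+0.96)×log₁₀(42.6/2.5)
    = 0.1029 × 1.231 = 0.1267 m

S_s ≈ 127 mm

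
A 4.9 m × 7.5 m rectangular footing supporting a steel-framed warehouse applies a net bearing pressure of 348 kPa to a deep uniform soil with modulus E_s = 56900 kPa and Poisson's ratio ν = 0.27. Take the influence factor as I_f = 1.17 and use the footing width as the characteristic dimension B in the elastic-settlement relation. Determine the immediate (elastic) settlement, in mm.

S_e ≈ 32.5 mm

Immediate (elastic) settlement: S_e = q·B·(1−ν²)/E_s · I_f.
S_e = 348 × 4.9 × (1 − 0.27²) / 56900 × 1.17
    = 348 × 4.9 × 0.9271 / 56900 × 1.17
    = 0.03251 m = 32.51 mm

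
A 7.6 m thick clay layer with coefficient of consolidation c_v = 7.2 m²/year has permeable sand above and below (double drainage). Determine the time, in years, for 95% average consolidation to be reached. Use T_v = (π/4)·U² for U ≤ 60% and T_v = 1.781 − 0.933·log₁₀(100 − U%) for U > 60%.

Drainage path length: H_d = H/2 = 3.8 m (double drainage).
U > 60%: T_v = 1.781 − 0.933·log₁₀(100 − 95) = 1.1289.
t = T_v·H_d²/c_v = 1.1289×3.8²/7.2 = 2.264 years.

t ≈ 2.26 years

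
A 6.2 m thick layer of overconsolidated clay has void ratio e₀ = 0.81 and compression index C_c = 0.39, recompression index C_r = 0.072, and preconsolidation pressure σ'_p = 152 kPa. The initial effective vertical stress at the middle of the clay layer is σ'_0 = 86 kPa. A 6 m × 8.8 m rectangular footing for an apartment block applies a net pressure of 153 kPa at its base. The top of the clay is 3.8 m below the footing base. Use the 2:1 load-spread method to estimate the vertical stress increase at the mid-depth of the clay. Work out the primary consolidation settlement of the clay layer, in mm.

Mid-depth of clay below the footing base: z = 3.8 + 6.2/2 = 6.9 m.
Stress increase at mid-clay by the 2:1 spreading method:
Δσ = qBL/((B+z)(L+z)) = 153×6×8.8/((6+6.9)(8.8+6.9)) = 39.887 kPa
Final effective stress: σ'_f = 86 + 39.887 = 125.89 kPa.
σ'_f = 125.89 ≤ σ'_p = 152 kPa, so the clay remains overconsolidated and only the recompression index applies:
S_c = C_r·H/(1+e₀)·log₁₀(σ'_f/σ'_0) = 0.072×6.2/1.81×log₁₀(125.89/86)
    = 0.24663 × 0.16549 = 0.04081 m

S_c ≈ 40.8 mm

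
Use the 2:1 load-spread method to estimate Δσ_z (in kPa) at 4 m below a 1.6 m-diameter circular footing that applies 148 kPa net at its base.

By the 2:1 method the load spreads at 1 horizontal : 2 vertical, so at depth z the loaded area has grown by z in each plan dimension:
Δσ ≈ qD²/(D+z)² = 148×1.6²/(1.6+4)² = 12.082 kPa

Δσ_z ≈ 12.1 kPa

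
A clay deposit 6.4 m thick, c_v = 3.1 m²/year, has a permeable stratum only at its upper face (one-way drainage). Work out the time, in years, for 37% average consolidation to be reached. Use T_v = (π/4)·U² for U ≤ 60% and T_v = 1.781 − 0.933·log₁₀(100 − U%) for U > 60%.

Drainage path length: H_d = H = 6.4 m (single drainage).
U ≤ 60%: T_v = (π/4)·U² = (π/4)×0.37² = 0.10752.
t = T_v·H_d²/c_v = 0.10752×6.4²/3.1 = 1.421 years.

t ≈ 1.42 years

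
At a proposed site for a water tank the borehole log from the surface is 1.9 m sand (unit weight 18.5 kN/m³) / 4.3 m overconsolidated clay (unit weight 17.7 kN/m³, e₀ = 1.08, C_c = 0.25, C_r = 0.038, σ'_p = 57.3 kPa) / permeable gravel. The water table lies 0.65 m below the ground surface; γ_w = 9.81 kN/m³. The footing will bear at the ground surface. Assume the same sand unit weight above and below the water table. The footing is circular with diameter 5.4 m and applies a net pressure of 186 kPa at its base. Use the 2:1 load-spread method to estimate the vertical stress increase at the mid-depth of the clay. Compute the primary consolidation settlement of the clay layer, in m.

S_c ≈ 0.139 m

Mid-depth of clay below the ground surface: z = 1.9 + 4.3/2 = 4.05 m.
Total vertical stress at mid-clay: σ_v = 18.5×1.9 + 17.7×2.15 = 73.205 kPa.
Pore pressure: u = 9.81×(4.05 − 0.65) = 33.354 kPa.
Initial effective stress: σ'_0 = σ_v − u = 73.205 − 33.354 = 39.851 kPa.
Stress increase at mid-clay by the 2:1 spreading method:
Δσ ≈ qD²/(D+z)² = 186×5.4²/(5.4+4.05)² = 60.735 kPa
Final effective stress: σ'_f = 39.851 + 60.735 = 100.59 kPa.
σ'_f = 100.59 > σ'_p = 57.3 kPa, so the stress path crosses the preconsolidation pressure — recompression up to σ'_p, then virgin compression beyond:
S_c = H/(1+e₀)·[C_r·log₁₀(σ'_p/σ'_0) + C_c·log₁₀(σ'_f/σ'_p)]
    = 4.3/2.08 × [0.038×log₁₀(57.3/39.851) + 0.25×log₁₀(100.59/57.3)]
    = 2.0673 × [0.0059932 + 0.0611] = 0.1387 m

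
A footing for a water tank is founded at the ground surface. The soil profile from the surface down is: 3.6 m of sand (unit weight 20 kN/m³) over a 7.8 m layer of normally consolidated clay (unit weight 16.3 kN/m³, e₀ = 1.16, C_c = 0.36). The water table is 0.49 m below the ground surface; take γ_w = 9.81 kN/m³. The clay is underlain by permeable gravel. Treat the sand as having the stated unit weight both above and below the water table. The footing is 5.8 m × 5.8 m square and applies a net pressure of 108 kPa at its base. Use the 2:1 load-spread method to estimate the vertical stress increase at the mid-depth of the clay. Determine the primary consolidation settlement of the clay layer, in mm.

Mid-depth of clay below the ground surface: z = 3.6 + 7.8/2 = 7.5 m.
Total vertical stress at mid-clay: σ_v = 20×3.6 + 16.3×3.9 = 135.57 kPa.
Pore pressure: u = 9.81×(7.5 − 0.49) = 68.768 kPa.
Initial effective stress: σ'_0 = σ_v − u = 135.57 − 68.768 = 66.802 kPa.
Stress increase at mid-clay by the 2:1 spreading method:
Δσ = qBL/((B+z)(L+z)) = 108×5.8×5.8/((5.8+7.5)(5.8+7.5)) = 20.539 kPa
Final effective stress: σ'_f = σ'_0 + Δσ = 66.802 + 20.539 = 87.341 kPa.
Normally consolidated clay, so the full stress increment lies on the virgin compression line:
S_c = C_c·H/(1+e₀)·log₁₀(σ'_f/σ'_0) = 0.36×7.8/(1+1.16)×log₁₀(87.341/66.802)
    = 1.3 × 0.11643 = 0.1514 m

S_c ≈ 151 mm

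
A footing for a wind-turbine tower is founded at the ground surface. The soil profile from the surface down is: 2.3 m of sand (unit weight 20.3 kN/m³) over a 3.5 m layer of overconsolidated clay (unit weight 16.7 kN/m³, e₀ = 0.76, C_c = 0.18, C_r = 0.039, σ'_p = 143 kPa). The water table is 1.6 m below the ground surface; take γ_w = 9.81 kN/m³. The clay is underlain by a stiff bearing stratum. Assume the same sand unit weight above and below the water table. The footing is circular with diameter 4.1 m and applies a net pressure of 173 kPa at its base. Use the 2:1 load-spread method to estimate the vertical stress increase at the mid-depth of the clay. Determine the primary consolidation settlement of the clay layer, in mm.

Mid-depth of clay below the ground surface: z = 2.3 + 3.5/2 = 4.05 m.
Total vertical stress at mid-clay: σ_v = 20.3×2.3 + 16.7×1.75 = 75.915 kPa.
Pore pressure: u = 9.81×(4.05 − 1.6) = 24.035 kPa.
Initial effective stress: σ'_0 = σ_v − u = 75.915 − 24.035 = 51.88 kPa.
Stress increase at mid-clay by the 2:1 spreading method:
Δσ ≈ qD²/(D+z)² = 173×4.1²/(4.1+4.05)² = 43.782 kPa
Final effective stress: σ'_f = 51.88 + 43.782 = 95.662 kPa.
σ'_f = 95.662 ≤ σ'_p = 143 kPa, so the clay remains overconsolidated and only the recompression index applies:
S_c = C_r·H/(1+e₀)·log₁₀(σ'_f/σ'_0) = 0.039×3.5/1.76×log₁₀(95.662/51.88)
    = 0.077555 × 0.26574 = 0.02061 m

S_c ≈ 20.6 mm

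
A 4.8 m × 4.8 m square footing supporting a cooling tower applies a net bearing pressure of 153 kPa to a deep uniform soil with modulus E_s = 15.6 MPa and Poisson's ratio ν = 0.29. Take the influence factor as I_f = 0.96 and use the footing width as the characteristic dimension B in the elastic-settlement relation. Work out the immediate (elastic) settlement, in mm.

Immediate (elastic) settlement: S_e = q·B·(1−ν²)/E_s · I_f.
E_s = 15.6 MPa = 15600 kPa.
S_e = 153 × 4.8 × (1 − 0.29²) / 15600 × 0.96
    = 153 × 4.8 × 0.9159 / 15600 × 0.96
    = 0.04139 m = 41.39 mm

S_e ≈ 41.4 mm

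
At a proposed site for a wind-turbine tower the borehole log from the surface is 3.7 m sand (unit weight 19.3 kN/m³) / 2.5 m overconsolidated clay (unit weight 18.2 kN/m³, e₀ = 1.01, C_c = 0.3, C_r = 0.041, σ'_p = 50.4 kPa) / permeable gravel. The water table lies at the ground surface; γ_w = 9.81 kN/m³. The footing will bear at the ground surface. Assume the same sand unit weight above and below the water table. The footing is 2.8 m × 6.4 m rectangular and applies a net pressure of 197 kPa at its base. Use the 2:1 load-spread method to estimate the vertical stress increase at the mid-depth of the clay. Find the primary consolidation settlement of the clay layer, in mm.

S_c ≈ 88.3 mm

Mid-depth of clay below the ground surface: z = 3.7 + 2.5/2 = 4.95 m.
Total vertical stress at mid-clay: σ_v = 19.3×3.7 + 18.2×1.25 = 94.16 kPa.
Pore pressure: u = 9.81×(4.95 − 0) = 48.56 kPa.
Initial effective stress: σ'_0 = σ_v − u = 94.16 − 48.56 = 45.6 kPa.
Stress increase at mid-clay by the 2:1 spreading method:
Δσ = qBL/((B+z)(L+z)) = 197×2.8×6.4/((2.8+4.95)(6.4+4.95)) = 40.133 kPa
Final effective stress: σ'_f = 45.6 + 40.133 = 85.733 kPa.
σ'_f = 85.733 > σ'_p = 50.4 kPa, so the stress path crosses the preconsolidation pressure — recompression up to σ'_p, then virgin compression beyond:
S_c = H/(1+e₀)·[C_r·log₁₀(σ'_p/σ'_0) + C_c·log₁₀(σ'_f/σ'_p)]
    = 2.5/2.01 × [0.041×log₁₀(50.4/45.6) + 0.3×log₁₀(85.733/50.4)]
    = 1.2438 × [0.0017821 + 0.069215] = 0.08831 m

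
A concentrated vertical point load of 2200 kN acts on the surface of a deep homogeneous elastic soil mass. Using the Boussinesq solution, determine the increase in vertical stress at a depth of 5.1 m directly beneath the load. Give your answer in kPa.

Δσ_z ≈ 40.4 kPa

Boussinesq vertical stress below a point load on an elastic half-space:
Δσ_z = 3P/(2πz²) · [1 + (r/z)²]^(−5/2)
r/z = 0/5.1 = 0; [1+(r/z)²]^(−5/2) = 1.
Δσ_z = 3×2200/(2π×5.1²) × 1 = 40.385 × 1 = 40.38 kPa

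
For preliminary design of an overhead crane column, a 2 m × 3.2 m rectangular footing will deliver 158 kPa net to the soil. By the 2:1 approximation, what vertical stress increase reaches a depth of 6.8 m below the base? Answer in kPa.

Δσ_z ≈ 11.5 kPa

By the 2:1 method the load spreads at 1 horizontal : 2 vertical, so at depth z the loaded area has grown by z in each plan dimension:
Δσ = qBL/((B+z)(L+z)) = 158×2×3.2/((2+6.8)(3.2+6.8)) = 11.491 kPa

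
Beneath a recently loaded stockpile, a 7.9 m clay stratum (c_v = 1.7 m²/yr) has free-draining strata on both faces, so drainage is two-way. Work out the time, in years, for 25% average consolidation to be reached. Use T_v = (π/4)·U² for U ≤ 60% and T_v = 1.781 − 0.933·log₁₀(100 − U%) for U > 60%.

Drainage path length: H_d = H/2 = 3.95 m (double drainage).
U ≤ 60%: T_v = (π/4)·U² = (π/4)×0.25² = 0.049087.
t = T_v·H_d²/c_v = 0.049087×3.95²/1.7 = 0.4505 years.

t ≈ 0.451 years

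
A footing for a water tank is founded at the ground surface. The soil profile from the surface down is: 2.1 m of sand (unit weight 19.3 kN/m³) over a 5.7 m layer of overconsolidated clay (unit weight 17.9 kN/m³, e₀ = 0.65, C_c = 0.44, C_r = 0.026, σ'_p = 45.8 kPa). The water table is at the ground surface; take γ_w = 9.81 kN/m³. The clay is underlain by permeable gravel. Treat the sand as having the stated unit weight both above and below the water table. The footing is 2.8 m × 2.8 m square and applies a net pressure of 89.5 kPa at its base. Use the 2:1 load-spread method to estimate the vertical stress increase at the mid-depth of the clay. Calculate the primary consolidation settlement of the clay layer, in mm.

S_c ≈ 119 mm

Mid-depth of clay below the ground surface: z = 2.1 + 5.7/2 = 4.95 m.
Total vertical stress at mid-clay: σ_v = 19.3×2.1 + 17.9×2.85 = 91.545 kPa.
Pore pressure: u = 9.81×(4.95 − 0) = 48.56 kPa.
Initial effective stress: σ'_0 = σ_v − u = 91.545 − 48.56 = 42.985 kPa.
Stress increase at mid-clay by the 2:1 spreading method:
Δσ = qBL/((B+z)(L+z)) = 89.5×2.8×2.8/((2.8+4.95)(2.8+4.95)) = 11.682 kPa
Final effective stress: σ'_f = 42.985 + 11.682 = 54.667 kPa.
σ'_f = 54.667 > σ'_p = 45.8 kPa, so the stress path crosses the preconsolidation pressure — recompression up to σ'_p, then virgin compression beyond:
S_c = H/(1+e₀)·[C_r·log₁₀(σ'_p/σ'_0) + C_c·log₁₀(σ'_f/σ'_p)]
    = 5.7/1.65 × [0.026×log₁₀(45.8/42.985) + 0.44×log₁₀(54.667/45.8)]
    = 3.4545 × [0.00071626 + 0.033818] = 0.1193 m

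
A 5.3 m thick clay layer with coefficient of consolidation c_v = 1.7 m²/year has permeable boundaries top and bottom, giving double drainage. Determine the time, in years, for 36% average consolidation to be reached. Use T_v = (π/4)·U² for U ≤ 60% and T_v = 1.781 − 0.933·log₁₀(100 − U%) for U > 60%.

t ≈ 0.42 years

Drainage path length: H_d = H/2 = 2.65 m (double drainage).
U ≤ 60%: T_v = (π/4)·U² = (π/4)×0.36² = 0.10179.
t = T_v·H_d²/c_v = 0.10179×2.65²/1.7 = 0.4205 years.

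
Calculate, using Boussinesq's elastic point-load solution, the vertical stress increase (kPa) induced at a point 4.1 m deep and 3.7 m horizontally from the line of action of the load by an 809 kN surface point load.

Δσ_z ≈ 5.18 kPa

Boussinesq vertical stress below a point load on an elastic half-space:
Δσ_z = 3P/(2πz²) · [1 + (r/z)²]^(−5/2)
r/z = 3.7/4.1 = 0.90244; [1+(r/z)²]^(−5/2) = 0.22551.
Δσ_z = 3×809/(2π×4.1²) × 0.22551 = 22.979 × 0.22551 = 5.182 kPa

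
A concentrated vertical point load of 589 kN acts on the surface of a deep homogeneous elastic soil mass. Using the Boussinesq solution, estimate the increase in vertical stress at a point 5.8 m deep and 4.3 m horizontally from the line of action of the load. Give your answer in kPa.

Boussinesq vertical stress below a point load on an elastic half-space:
Δσ_z = 3P/(2πz²) · [1 + (r/z)²]^(−5/2)
r/z = 4.3/5.8 = 0.74138; [1+(r/z)²]^(−5/2) = 0.33452.
Δσ_z = 3×589/(2π×5.8²) × 0.33452 = 8.3599 × 0.33452 = 2.797 kPa

Δσ_z ≈ 2.8 kPa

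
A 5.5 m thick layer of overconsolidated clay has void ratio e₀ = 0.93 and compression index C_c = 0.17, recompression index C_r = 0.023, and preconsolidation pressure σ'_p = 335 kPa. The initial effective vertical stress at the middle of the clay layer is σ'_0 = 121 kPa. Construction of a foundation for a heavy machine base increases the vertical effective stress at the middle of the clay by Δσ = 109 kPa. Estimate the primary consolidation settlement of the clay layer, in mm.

Final effective stress: σ'_f = 121 + 109 = 230 kPa.
σ'_f = 230 ≤ σ'_p = 335 kPa, so the clay remains overconsolidated and only the recompression index applies:
S_c = C_r·H/(1+e₀)·log₁₀(σ'_f/σ'_0) = 0.023×5.5/1.93×log₁₀(230/121)
    = 0.065543 × 0.27894 = 0.01828 m

S_c ≈ 18.3 mm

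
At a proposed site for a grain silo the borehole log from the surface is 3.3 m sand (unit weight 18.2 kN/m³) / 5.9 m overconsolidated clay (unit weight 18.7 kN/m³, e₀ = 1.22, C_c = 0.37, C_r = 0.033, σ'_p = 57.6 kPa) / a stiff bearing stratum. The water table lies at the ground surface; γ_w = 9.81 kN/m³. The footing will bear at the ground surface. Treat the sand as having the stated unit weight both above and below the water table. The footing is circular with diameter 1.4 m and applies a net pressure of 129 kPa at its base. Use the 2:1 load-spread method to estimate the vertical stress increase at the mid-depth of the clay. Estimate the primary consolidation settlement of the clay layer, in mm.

Mid-depth of clay below the ground surface: z = 3.3 + 5.9/2 = 6.25 m.
Total vertical stress at mid-clay: σ_v = 18.2×3.3 + 18.7×2.95 = 115.22 kPa.
Pore pressure: u = 9.81×(6.25 − 0) = 61.312 kPa.
Initial effective stress: σ'_0 = σ_v − u = 115.22 − 61.312 = 53.908 kPa.
Stress increase at mid-clay by the 2:1 spreading method:
Δσ ≈ qD²/(D+z)² = 129×1.4²/(1.4+6.25)² = 4.3204 kPa
Final effective stress: σ'_f = 53.908 + 4.3204 = 58.228 kPa.
σ'_f = 58.228 > σ'_p = 57.6 kPa, so the stress path crosses the preconsolidation pressure — recompression up to σ'_p, then virgin compression beyond:
S_c = H/(1+e₀)·[C_r·log₁₀(σ'_p/σ'_0) + C_c·log₁₀(σ'_f/σ'_p)]
    = 5.9/2.22 × [0.033×log₁₀(57.6/53.908) + 0.37×log₁₀(58.228/57.6)]
    = 2.6577 × [0.00094939 + 0.0017425] = 0.007154 m

S_c ≈ 7.15 mm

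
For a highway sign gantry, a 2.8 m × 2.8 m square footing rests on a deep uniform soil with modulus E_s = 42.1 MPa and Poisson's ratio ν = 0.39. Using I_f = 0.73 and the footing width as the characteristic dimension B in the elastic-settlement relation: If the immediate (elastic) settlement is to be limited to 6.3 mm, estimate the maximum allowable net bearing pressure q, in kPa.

q ≈ 153 kPa

E_s = 42.1 MPa = 42100 kPa.
S_e = q·B·(1−ν²)/E_s · I_f  ⇒  q = S_e·E_s / (B·(1−ν²)·I_f).
q = 0.0063 × 42100 / (2.8 × 0.8479 × 0.73) = 153 kPa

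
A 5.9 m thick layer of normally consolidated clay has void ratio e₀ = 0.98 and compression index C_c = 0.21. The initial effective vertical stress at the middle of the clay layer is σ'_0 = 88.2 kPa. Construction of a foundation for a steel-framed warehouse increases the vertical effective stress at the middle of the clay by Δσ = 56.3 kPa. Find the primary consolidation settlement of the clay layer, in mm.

Final effective stress: σ'_f = σ'_0 + Δσ = 88.2 + 56.3 = 144.5 kPa.
Normally consolidated clay, so the full stress increment lies on the virgin compression line:
S_c = C_c·H/(1+e₀)·log₁₀(σ'_f/σ'_0) = 0.21×5.9/(1+0.98)×log₁₀(144.5/88.2)
    = 0.62576 × 0.2144 = 0.1342 m

S_c ≈ 134 mm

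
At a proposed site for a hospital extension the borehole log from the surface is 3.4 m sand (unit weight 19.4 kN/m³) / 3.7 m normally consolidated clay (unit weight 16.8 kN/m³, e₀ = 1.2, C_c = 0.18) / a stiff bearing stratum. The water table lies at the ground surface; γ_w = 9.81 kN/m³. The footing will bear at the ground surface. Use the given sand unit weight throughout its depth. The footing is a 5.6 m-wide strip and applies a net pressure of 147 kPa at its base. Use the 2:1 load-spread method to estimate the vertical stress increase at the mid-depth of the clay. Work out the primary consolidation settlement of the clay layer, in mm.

S_c ≈ 129 mm

Mid-depth of clay below the ground surface: z = 3.4 + 3.7/2 = 5.25 m.
Total vertical stress at mid-clay: σ_v = 19.4×3.4 + 16.8×1.85 = 97.04 kPa.
Pore pressure: u = 9.81×(5.25 − 0) = 51.503 kPa.
Initial effective stress: σ'_0 = σ_v − u = 97.04 − 51.503 = 45.537 kPa.
Stress increase at mid-clay by the 2:1 spreading method:
Δσ = qB/(B+z) = 147×5.6/(5.6+5.25) = 75.871 kPa
Final effective stress: σ'_f = σ'_0 + Δσ = 45.537 + 75.871 = 121.41 kPa.
Normally consolidated clay, so the full stress increment lies on the virgin compression line:
S_c = C_c·H/(1+e₀)·log₁₀(σ'_f/σ'_0) = 0.18×3.7/(1+1.2)×log₁₀(121.41/45.537)
    = 0.30273 × 0.42589 = 0.1289 m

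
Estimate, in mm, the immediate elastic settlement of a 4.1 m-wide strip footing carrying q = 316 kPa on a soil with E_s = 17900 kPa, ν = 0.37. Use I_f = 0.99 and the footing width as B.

S_e ≈ 61.8 mm

Immediate (elastic) settlement: S_e = q·B·(1−ν²)/E_s · I_f.
S_e = 316 × 4.1 × (1 − 0.37²) / 17900 × 0.99
    = 316 × 4.1 × 0.8631 / 17900 × 0.99
    = 0.06185 m = 61.85 mm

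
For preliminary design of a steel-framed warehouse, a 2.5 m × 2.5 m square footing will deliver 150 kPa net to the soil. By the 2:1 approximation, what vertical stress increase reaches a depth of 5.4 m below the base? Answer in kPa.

Δσ_z ≈ 15 kPa

By the 2:1 method the load spreads at 1 horizontal : 2 vertical, so at depth z the loaded area has grown by z in each plan dimension:
Δσ = qBL/((B+z)(L+z)) = 150×2.5×2.5/((2.5+5.4)(2.5+5.4)) = 15.022 kPa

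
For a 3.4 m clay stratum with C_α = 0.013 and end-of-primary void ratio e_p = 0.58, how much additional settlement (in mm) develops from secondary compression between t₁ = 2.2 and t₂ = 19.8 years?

S_s ≈ 26.7 mm

Secondary compression: S_s = C_α·H/(1+e_p)·log₁₀(t₂/t₁)
S_s = 0.013×3.4/(1+0.58)×log₁₀(19.8/2.2)
    = 0.02797 × 0.9542 = 0.02669 m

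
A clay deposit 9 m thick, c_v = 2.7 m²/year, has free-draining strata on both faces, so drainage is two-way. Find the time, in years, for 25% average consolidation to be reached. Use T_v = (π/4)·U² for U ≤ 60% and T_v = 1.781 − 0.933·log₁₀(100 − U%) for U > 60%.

t ≈ 0.368 years

Drainage path length: H_d = H/2 = 4.5 m (double drainage).
U ≤ 60%: T_v = (π/4)·U² = (π/4)×0.25² = 0.049087.
t = T_v·H_d²/c_v = 0.049087×4.5²/2.7 = 0.3682 years.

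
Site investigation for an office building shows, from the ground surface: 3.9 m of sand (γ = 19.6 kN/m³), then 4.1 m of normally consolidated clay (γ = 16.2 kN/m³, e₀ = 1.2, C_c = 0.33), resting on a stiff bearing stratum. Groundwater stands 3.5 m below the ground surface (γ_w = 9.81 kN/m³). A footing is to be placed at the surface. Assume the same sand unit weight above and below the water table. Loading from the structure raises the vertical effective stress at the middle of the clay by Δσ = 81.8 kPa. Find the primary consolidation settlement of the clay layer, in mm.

Mid-depth of clay below the ground surface: z = 3.9 + 4.1/2 = 5.95 m.
Total vertical stress at mid-clay: σ_v = 19.6×3.9 + 16.2×2.05 = 109.65 kPa.
Pore pressure: u = 9.81×(5.95 − 3.5) = 24.035 kPa.
Initial effective stress: σ'_0 = σ_v − u = 109.65 − 24.035 = 85.615 kPa.
Final effective stress: σ'_f = σ'_0 + Δσ = 85.615 + 81.8 = 167.41 kPa.
Normally consolidated clay, so the full stress increment lies on the virgin compression line:
S_c = C_c·H/(1+e₀)·log₁₀(σ'_f/σ'_0) = 0.33×4.1/(1+1.2)×log₁₀(167.41/85.615)
    = 0.615 × 0.29123 = 0.1791 m

S_c ≈ 179 mm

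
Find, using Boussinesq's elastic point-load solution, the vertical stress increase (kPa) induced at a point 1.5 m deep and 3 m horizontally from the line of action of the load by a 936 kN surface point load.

Boussinesq vertical stress below a point load on an elastic half-space:
Δσ_z = 3P/(2πz²) · [1 + (r/z)²]^(−5/2)
r/z = 3/1.5 = 2; [1+(r/z)²]^(−5/2) = 0.017889.
Δσ_z = 3×936/(2π×1.5²) × 0.017889 = 198.63 × 0.017889 = 3.553 kPa

Δσ_z ≈ 3.55 kPa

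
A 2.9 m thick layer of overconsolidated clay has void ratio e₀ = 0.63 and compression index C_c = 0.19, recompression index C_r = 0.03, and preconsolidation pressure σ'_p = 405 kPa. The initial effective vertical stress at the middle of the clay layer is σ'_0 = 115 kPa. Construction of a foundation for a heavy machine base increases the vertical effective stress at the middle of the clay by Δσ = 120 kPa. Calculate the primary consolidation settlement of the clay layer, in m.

Final effective stress: σ'_f = 115 + 120 = 235 kPa.
σ'_f = 235 ≤ σ'_p = 405 kPa, so the clay remains overconsolidated and only the recompression index applies:
S_c = C_r·H/(1+e₀)·log₁₀(σ'_f/σ'_0) = 0.03×2.9/1.63×log₁₀(235/115)
    = 0.053373 × 0.31037 = 0.01657 m

S_c ≈ 0.0166 m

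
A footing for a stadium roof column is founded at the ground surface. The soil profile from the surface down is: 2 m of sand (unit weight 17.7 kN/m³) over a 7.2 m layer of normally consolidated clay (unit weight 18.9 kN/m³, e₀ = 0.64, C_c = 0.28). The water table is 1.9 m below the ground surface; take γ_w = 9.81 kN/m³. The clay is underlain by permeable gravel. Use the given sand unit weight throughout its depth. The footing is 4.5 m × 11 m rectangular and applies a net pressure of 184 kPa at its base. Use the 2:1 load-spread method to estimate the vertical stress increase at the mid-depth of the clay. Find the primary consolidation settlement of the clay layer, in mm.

Mid-depth of clay below the ground surface: z = 2 + 7.2/2 = 5.6 m.
Total vertical stress at mid-clay: σ_v = 17.7×2 + 18.9×3.6 = 103.44 kPa.
Pore pressure: u = 9.81×(5.6 − 1.9) = 36.297 kPa.
Initial effective stress: σ'_0 = σ_v − u = 103.44 − 36.297 = 67.143 kPa.
Stress increase at mid-clay by the 2:1 spreading method:
Δσ = qBL/((B+z)(L+z)) = 184×4.5×11/((4.5+5.6)(11+5.6)) = 54.324 kPa
Final effective stress: σ'_f = σ'_0 + Δσ = 67.143 + 54.324 = 121.47 kPa.
Normally consolidated clay, so the full stress increment lies on the virgin compression line:
S_c = C_c·H/(1+e₀)·log₁₀(σ'_f/σ'_0) = 0.28×7.2/(1+0.64)×log₁₀(121.47/67.143)
    = 1.2293 × 0.25747 = 0.3165 m

S_c ≈ 317 mm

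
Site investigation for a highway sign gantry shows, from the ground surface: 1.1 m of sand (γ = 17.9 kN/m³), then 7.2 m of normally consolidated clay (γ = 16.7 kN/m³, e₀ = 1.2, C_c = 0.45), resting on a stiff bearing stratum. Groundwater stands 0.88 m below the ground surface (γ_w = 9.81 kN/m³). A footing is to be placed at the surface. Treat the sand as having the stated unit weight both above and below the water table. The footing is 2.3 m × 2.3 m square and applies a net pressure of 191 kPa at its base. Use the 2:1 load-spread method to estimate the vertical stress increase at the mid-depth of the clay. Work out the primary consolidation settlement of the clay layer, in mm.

Mid-depth of clay below the ground surface: z = 1.1 + 7.2/2 = 4.7 m.
Total vertical stress at mid-clay: σ_v = 17.9×1.1 + 16.7×3.6 = 79.81 kPa.
Pore pressure: u = 9.81×(4.7 − 0.88) = 37.474 kPa.
Initial effective stress: σ'_0 = σ_v − u = 79.81 − 37.474 = 42.336 kPa.
Stress increase at mid-clay by the 2:1 spreading method:
Δσ = qBL/((B+z)(L+z)) = 191×2.3×2.3/((2.3+4.7)(2.3+4.7)) = 20.62 kPa
Final effective stress: σ'_f = σ'_0 + Δσ = 42.336 + 20.62 = 62.956 kPa.
Normally consolidated clay, so the full stress increment lies on the virgin compression line:
S_c = C_c·H/(1+e₀)·log₁₀(σ'_f/σ'_0) = 0.45×7.2/(1+1.2)×log₁₀(62.956/42.336)
    = 1.4727 × 0.17233 = 0.2538 m

S_c ≈ 254 mm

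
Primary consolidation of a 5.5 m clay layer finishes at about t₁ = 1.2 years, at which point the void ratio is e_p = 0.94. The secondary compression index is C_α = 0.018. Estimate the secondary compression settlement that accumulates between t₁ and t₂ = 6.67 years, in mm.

S_s ≈ 38 mm

Secondary compression: S_s = C_α·H/(1+e_p)·log₁₀(t₂/t₁)
S_s = 0.018×5.5/(1+0.94)×log₁₀(6.67/1.2)
    = 0.05103 × 0.7449 = 0.03802 m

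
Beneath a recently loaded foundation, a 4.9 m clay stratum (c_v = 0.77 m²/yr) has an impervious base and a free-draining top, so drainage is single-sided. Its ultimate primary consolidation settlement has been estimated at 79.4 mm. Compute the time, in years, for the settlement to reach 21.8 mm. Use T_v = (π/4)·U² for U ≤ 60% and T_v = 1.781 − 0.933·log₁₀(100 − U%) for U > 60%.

Drainage path length: H_d = H = 4.9 m (single drainage).
U = S(t)/S_ult = 21.8/79.4 = 0.2746.
U ≤ 60%: T_v = (π/4)·U² = (π/4)×0.27456² = 0.059205.
t = T_v·H_d²/c_v = 0.059205×4.9²/0.77 = 1.846 years.

t ≈ 1.85 years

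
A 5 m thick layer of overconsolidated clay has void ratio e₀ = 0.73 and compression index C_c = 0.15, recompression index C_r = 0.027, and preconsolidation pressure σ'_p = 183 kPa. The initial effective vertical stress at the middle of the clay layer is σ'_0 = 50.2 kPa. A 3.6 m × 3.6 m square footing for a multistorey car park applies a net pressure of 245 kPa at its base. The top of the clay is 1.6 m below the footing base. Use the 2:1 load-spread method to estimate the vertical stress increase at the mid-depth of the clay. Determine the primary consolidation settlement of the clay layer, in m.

S_c ≈ 0.0246 m

Mid-depth of clay below the footing base: z = 1.6 + 5/2 = 4.1 m.
Stress increase at mid-clay by the 2:1 spreading method:
Δσ = qBL/((B+z)(L+z)) = 245×3.6×3.6/((3.6+4.1)(3.6+4.1)) = 53.554 kPa
Final effective stress: σ'_f = 50.2 + 53.554 = 103.75 kPa.
σ'_f = 103.75 ≤ σ'_p = 183 kPa, so the clay remains overconsolidated and only the recompression index applies:
S_c = C_r·H/(1+e₀)·log₁₀(σ'_f/σ'_0) = 0.027×5/1.73×log₁₀(103.75/50.2)
    = 0.078035 × 0.31528 = 0.0246 m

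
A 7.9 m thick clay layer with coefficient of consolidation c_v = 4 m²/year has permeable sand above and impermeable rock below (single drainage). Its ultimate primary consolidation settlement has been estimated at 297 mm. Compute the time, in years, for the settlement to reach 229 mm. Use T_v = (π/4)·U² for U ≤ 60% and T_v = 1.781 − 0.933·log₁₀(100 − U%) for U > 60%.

Drainage path length: H_d = H = 7.9 m (single drainage).
U = S(t)/S_ult = 229/297 = 0.771.
U > 60%: T_v = 1.781 − 0.933·log₁₀(100 − 77.104) = 0.51235.
t = T_v·H_d²/c_v = 0.51235×7.9²/4 = 7.994 years.

t ≈ 7.99 years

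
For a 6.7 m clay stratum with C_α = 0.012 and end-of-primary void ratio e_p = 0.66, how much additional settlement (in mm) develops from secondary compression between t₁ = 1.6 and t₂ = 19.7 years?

Secondary compression: S_s = C_α·H/(1+e_p)·log₁₀(t₂/t₁)
S_s = 0.012×6.7/(1+0.66)×log₁₀(19.7/1.6)
    = 0.04843 × 1.09 = 0.05281 m

S_s ≈ 52.8 mm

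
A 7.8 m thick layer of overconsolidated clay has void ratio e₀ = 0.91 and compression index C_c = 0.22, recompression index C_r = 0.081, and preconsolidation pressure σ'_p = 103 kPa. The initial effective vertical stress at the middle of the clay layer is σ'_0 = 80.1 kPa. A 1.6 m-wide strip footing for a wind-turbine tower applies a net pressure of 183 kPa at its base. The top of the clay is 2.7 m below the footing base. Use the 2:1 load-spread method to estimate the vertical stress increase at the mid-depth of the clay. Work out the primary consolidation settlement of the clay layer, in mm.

S_c ≈ 81.9 mm

Mid-depth of clay below the footing base: z = 2.7 + 7.8/2 = 6.6 m.
Stress increase at mid-clay by the 2:1 spreading method:
Δσ = qB/(B+z) = 183×1.6/(1.6+6.6) = 35.707 kPa
Final effective stress: σ'_f = 80.1 + 35.707 = 115.81 kPa.
σ'_f = 115.81 > σ'_p = 103 kPa, so the stress path crosses the preconsolidation pressure — recompression up to σ'_p, then virgin compression beyond:
S_c = H/(1+e₀)·[C_r·log₁₀(σ'_p/σ'_0) + C_c·log₁₀(σ'_f/σ'_p)]
    = 7.8/1.91 × [0.081×log₁₀(103/80.1) + 0.22×log₁₀(115.81/103)]
    = 4.0838 × [0.0088456 + 0.0112] = 0.08186 m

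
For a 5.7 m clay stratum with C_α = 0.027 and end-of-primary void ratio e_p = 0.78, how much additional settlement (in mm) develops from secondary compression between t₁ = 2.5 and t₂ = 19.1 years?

Secondary compression: S_s = C_α·H/(1+e_p)·log₁₀(t₂/t₁)
S_s = 0.027×5.7/(1+0.78)×log₁₀(19.1/2.5)
    = 0.08646 × 0.8831 = 0.07635 m

S_s ≈ 76.4 mm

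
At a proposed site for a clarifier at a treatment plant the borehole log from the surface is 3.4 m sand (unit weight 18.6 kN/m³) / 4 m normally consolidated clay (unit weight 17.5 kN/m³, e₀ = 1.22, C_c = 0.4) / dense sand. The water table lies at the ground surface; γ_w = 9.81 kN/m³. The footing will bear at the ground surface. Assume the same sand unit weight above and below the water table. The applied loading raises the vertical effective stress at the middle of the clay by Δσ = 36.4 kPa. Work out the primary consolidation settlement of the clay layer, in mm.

Mid-depth of clay below the ground surface: z = 3.4 + 4/2 = 5.4 m.
Total vertical stress at mid-clay: σ_v = 18.6×3.4 + 17.5×2 = 98.24 kPa.
Pore pressure: u = 9.81×(5.4 − 0) = 52.974 kPa.
Initial effective stress: σ'_0 = σ_v − u = 98.24 − 52.974 = 45.266 kPa.
Final effective stress: σ'_f = σ'_0 + Δσ = 45.266 + 36.4 = 81.666 kPa.
Normally consolidated clay, so the full stress increment lies on the virgin compression line:
S_c = C_c·H/(1+e₀)·log₁₀(σ'_f/σ'_0) = 0.4×4/(1+1.22)×log₁₀(81.666/45.266)
    = 0.72072 × 0.25627 = 0.1847 m

S_c ≈ 185 mm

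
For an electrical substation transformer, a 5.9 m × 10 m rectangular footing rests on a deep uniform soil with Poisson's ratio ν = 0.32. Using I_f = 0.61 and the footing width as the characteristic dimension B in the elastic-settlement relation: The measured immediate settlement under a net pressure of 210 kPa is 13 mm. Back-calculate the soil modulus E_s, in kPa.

E_s ≈ 52200 kPa

S_e = q·B·(1−ν²)/E_s · I_f  ⇒  E_s = q·B·(1−ν²)·I_f / S_e.
E_s = 210 × 5.9 × 0.8976 × 0.61 / 0.013 = 52180 kPa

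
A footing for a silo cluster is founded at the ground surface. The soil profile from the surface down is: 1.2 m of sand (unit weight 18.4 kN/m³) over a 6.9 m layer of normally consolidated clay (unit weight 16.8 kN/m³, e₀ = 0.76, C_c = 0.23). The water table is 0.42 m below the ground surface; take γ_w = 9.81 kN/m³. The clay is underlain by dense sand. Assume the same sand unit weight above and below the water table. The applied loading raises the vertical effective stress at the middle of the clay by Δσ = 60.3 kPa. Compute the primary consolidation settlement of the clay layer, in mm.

S_c ≈ 369 mm

Mid-depth of clay below the ground surface: z = 1.2 + 6.9/2 = 4.65 m.
Total vertical stress at mid-clay: σ_v = 18.4×1.2 + 16.8×3.45 = 80.04 kPa.
Pore pressure: u = 9.81×(4.65 − 0.42) = 41.496 kPa.
Initial effective stress: σ'_0 = σ_v − u = 80.04 − 41.496 = 38.544 kPa.
Final effective stress: σ'_f = σ'_0 + Δσ = 38.544 + 60.3 = 98.844 kPa.
Normally consolidated clay, so the full stress increment lies on the virgin compression line:
S_c = C_c·H/(1+e₀)·log₁₀(σ'_f/σ'_0) = 0.23×6.9/(1+0.76)×log₁₀(98.844/38.544)
    = 0.9017 × 0.40899 = 0.3688 m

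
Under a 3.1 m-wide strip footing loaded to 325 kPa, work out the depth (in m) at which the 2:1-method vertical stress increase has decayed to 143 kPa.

z ≈ 3.95 m

2:1 spreading — at depth z the loaded area has grown by z in each plan dimension:
qB/(B+z) = Δσ_z ⇒ z = qB/Δσ_z − B = 325×3.1/143 − 3.1 = 3.945 m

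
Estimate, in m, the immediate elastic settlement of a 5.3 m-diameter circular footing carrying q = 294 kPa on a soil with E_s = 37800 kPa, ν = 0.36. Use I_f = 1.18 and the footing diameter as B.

Immediate (elastic) settlement: S_e = q·B·(1−ν²)/E_s · I_f.
S_e = 294 × 5.3 × (1 − 0.36²) / 37800 × 1.18
    = 294 × 5.3 × 0.8704 / 37800 × 1.18
    = 0.04234 m

S_e ≈ 0.0423 m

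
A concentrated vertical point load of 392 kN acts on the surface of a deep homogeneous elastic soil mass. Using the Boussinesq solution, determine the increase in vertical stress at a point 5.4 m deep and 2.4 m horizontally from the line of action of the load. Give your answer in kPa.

Boussinesq vertical stress below a point load on an elastic half-space:
Δσ_z = 3P/(2πz²) · [1 + (r/z)²]^(−5/2)
r/z = 2.4/5.4 = 0.44444; [1+(r/z)²]^(−5/2) = 0.63721.
Δσ_z = 3×392/(2π×5.4²) × 0.63721 = 6.4186 × 0.63721 = 4.09 kPa

Δσ_z ≈ 4.09 kPa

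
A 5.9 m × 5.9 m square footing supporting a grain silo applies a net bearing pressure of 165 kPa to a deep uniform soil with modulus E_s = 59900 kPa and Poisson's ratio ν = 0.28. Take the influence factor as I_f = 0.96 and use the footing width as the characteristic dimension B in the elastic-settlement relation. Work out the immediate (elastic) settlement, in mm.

S_e ≈ 14.4 mm

Immediate (elastic) settlement: S_e = q·B·(1−ν²)/E_s · I_f.
S_e = 165 × 5.9 × (1 − 0.28²) / 59900 × 0.96
    = 165 × 5.9 × 0.9216 / 59900 × 0.96
    = 0.01438 m = 14.38 mm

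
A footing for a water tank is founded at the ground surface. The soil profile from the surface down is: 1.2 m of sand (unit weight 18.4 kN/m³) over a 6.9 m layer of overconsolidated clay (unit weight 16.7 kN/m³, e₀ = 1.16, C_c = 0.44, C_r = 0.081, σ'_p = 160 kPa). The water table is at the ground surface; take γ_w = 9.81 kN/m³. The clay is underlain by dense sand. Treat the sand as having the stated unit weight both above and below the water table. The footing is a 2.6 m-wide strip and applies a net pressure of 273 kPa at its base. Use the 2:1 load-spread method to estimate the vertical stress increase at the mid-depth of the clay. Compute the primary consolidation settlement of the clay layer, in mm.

Mid-depth of clay below the ground surface: z = 1.2 + 6.9/2 = 4.65 m.
Total vertical stress at mid-clay: σ_v = 18.4×1.2 + 16.7×3.45 = 79.695 kPa.
Pore pressure: u = 9.81×(4.65 − 0) = 45.617 kPa.
Initial effective stress: σ'_0 = σ_v − u = 79.695 − 45.617 = 34.078 kPa.
Stress increase at mid-clay by the 2:1 spreading method:
Δσ = qB/(B+z) = 273×2.6/(2.6+4.65) = 97.903 kPa
Final effective stress: σ'_f = 34.078 + 97.903 = 131.98 kPa.
σ'_f = 131.98 ≤ σ'_p = 160 kPa, so the clay remains overconsolidated and only the recompression index applies:
S_c = C_r·H/(1+e₀)·log₁₀(σ'_f/σ'_0) = 0.081×6.9/2.16×log₁₀(131.98/34.078)
    = 0.25875 × 0.58803 = 0.1522 m

S_c ≈ 152 mm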